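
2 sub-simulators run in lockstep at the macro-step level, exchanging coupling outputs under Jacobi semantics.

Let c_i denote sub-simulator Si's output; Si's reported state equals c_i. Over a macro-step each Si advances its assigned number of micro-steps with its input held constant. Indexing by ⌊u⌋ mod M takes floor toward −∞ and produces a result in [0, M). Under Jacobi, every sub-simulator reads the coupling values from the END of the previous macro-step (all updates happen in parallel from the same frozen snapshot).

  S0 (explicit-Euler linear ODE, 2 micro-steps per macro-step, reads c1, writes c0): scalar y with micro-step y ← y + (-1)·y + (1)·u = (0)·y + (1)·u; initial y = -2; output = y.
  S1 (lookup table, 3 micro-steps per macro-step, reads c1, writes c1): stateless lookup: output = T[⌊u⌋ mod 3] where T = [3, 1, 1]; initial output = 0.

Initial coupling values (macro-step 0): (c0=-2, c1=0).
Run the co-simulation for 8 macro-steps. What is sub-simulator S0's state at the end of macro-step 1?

S0 state at macro-step 1 = 0

macro 1: S0 reads c1=0 → after 2×micro: 0; S1 reads c1=0 → after 3×micro: 3 ⇒ (c0=0, c1=3)
macro 2: S0 reads c1=3 → after 2×micro: 3; S1 reads c1=3 → after 3×micro: 3 ⇒ (c0=3, c1=3)
macro 3: S0 reads c1=3 → after 2×micro: 3; S1 reads c1=3 → after 3×micro: 3 ⇒ (c0=3, c1=3)
macro 4: S0 reads c1=3 → after 2×micro: 3; S1 reads c1=3 → after 3×micro: 3 ⇒ (c0=3, c1=3)
macro 5: S0 reads c1=3 → after 2×micro: 3; S1 reads c1=3 → after 3×micro: 3 ⇒ (c0=3, c1=3)
macro 6: S0 reads c1=3 → after 2×micro: 3; S1 reads c1=3 → after 3×micro: 3 ⇒ (c0=3, c1=3)
macro 7: S0 reads c1=3 → after 2×micro: 3; S1 reads c1=3 → after 3×micro: 3 ⇒ (c0=3, c1=3)
macro 8: S0 reads c1=3 → after 2×micro: 3; S1 reads c1=3 → after 3×micro: 3 ⇒ (c0=3, c1=3)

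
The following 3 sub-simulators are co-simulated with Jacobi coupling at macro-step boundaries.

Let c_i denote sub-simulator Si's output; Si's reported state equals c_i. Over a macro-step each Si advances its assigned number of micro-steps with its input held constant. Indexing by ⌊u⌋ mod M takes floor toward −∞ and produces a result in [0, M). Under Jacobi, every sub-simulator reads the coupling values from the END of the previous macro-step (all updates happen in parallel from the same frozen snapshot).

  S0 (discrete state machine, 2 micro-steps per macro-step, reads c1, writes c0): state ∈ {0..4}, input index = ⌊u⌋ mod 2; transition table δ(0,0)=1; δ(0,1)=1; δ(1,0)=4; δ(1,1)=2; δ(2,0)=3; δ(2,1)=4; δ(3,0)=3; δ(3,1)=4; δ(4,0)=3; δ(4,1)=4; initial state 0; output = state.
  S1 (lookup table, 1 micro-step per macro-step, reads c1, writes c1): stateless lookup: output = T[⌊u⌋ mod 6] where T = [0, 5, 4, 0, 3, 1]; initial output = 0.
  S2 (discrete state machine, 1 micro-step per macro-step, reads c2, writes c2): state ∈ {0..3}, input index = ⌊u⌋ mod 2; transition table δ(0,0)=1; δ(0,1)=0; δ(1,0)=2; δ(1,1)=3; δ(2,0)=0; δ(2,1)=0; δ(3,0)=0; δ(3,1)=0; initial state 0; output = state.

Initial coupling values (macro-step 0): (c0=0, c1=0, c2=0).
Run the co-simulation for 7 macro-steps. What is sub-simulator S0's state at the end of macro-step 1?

S0 state at macro-step 1 = 4

macro 1: S0 reads c1=0 → after 2×micro: 4; S1 reads c1=0 → after 1×micro: 0; S2 reads c2=0 → after 1×micro: 1 ⇒ (c0=4, c1=0, c2=1)
macro 2: S0 reads c1=0 → after 2×micro: 3; S1 reads c1=0 → after 1×micro: 0; S2 reads c2=1 → after 1×micro: 3 ⇒ (c0=3, c1=0, c2=3)
macro 3: S0 reads c1=0 → after 2×micro: 3; S1 reads c1=0 → after 1×micro: 0; S2 reads c2=3 → after 1×micro: 0 ⇒ (c0=3, c1=0, c2=0)
macro 4: S0 reads c1=0 → after 2×micro: 3; S1 reads c1=0 → after 1×micro: 0; S2 reads c2=0 → after 1×micro: 1 ⇒ (c0=3, c1=0, c2=1)
macro 5: S0 reads c1=0 → after 2×micro: 3; S1 reads c1=0 → after 1×micro: 0; S2 reads c2=1 → after 1×micro: 3 ⇒ (c0=3, c1=0, c2=3)
macro 6: S0 reads c1=0 → after 2×micro: 3; S1 reads c1=0 → after 1×micro: 0; S2 reads c2=3 → after 1×micro: 0 ⇒ (c0=3, c1=0, c2=0)
macro 7: S0 reads c1=0 → after 2×micro: 3; S1 reads c1=0 → after 1×micro: 0; S2 reads c2=0 → after 1×micro: 1 ⇒ (c0=3, c1=0, c2=1)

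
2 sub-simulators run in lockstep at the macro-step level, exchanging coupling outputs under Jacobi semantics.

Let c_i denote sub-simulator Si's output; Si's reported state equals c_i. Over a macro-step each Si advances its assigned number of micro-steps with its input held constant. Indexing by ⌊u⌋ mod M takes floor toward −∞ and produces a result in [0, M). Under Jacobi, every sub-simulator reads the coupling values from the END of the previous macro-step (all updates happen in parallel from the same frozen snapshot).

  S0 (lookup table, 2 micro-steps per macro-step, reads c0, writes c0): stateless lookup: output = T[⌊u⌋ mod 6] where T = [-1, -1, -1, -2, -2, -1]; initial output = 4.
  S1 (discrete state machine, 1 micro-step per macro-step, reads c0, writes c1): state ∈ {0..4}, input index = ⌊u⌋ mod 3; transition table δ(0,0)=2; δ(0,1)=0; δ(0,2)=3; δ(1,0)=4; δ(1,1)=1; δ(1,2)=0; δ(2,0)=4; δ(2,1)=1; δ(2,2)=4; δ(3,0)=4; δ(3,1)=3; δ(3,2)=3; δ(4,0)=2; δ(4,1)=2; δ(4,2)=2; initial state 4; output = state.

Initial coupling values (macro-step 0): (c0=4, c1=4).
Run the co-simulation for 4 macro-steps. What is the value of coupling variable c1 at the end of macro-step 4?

macro 1: S0 reads c0=4 → after 2×micro: -2; S1 reads c0=4 → after 1×micro: 2 ⇒ (c0=-2, c1=2)
macro 2: S0 reads c0=-2 → after 2×micro: -2; S1 reads c0=-2 → after 1×micro: 1 ⇒ (c0=-2, c1=1)
macro 3: S0 reads c0=-2 → after 2×micro: -2; S1 reads c0=-2 → after 1×micro: 1 ⇒ (c0=-2, c1=1)
macro 4: S0 reads c0=-2 → after 2×micro: -2; S1 reads c0=-2 → after 1×micro: 1 ⇒ (c0=-2, c1=1)

c1 at macro-step 4 = 1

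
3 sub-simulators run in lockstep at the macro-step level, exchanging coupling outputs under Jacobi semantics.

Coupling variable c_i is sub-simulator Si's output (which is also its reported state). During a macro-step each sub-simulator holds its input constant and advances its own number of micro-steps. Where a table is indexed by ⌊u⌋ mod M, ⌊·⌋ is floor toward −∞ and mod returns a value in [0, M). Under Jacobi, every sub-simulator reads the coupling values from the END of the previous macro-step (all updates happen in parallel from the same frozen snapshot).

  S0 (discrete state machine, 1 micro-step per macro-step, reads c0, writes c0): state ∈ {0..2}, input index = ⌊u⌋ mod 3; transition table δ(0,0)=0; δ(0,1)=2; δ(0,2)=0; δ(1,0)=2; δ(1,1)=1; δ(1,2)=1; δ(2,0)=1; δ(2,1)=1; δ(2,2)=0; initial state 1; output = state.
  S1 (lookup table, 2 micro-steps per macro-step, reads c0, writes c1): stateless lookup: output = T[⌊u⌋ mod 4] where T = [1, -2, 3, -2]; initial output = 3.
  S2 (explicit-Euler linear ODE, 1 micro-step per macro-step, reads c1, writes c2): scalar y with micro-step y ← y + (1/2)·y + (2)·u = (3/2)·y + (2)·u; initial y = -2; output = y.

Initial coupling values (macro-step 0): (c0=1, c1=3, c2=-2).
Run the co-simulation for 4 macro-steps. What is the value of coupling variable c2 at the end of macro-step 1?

macro 1: S0 reads c0=1 → after 1×micro: 1; S1 reads c0=1 → after 2×micro: -2; S2 reads c1=3 → after 1×micro: 3 ⇒ (c0=1, c1=-2, c2=3)
macro 2: S0 reads c0=1 → after 1×micro: 1; S1 reads c0=1 → after 2×micro: -2; S2 reads c1=-2 → after 1×micro: 1/2 ⇒ (c0=1, c1=-2, c2=1/2)
macro 3: S0 reads c0=1 → after 1×micro: 1; S1 reads c0=1 → after 2×micro: -2; S2 reads c1=-2 → after 1×micro: -13/4 ⇒ (c0=1, c1=-2, c2=-13/4)
macro 4: S0 reads c0=1 → after 1×micro: 1; S1 reads c0=1 → after 2×micro: -2; S2 reads c1=-2 → after 1×micro: -71/8 ⇒ (c0=1, c1=-2, c2=-71/8)

c2 at macro-step 1 = 3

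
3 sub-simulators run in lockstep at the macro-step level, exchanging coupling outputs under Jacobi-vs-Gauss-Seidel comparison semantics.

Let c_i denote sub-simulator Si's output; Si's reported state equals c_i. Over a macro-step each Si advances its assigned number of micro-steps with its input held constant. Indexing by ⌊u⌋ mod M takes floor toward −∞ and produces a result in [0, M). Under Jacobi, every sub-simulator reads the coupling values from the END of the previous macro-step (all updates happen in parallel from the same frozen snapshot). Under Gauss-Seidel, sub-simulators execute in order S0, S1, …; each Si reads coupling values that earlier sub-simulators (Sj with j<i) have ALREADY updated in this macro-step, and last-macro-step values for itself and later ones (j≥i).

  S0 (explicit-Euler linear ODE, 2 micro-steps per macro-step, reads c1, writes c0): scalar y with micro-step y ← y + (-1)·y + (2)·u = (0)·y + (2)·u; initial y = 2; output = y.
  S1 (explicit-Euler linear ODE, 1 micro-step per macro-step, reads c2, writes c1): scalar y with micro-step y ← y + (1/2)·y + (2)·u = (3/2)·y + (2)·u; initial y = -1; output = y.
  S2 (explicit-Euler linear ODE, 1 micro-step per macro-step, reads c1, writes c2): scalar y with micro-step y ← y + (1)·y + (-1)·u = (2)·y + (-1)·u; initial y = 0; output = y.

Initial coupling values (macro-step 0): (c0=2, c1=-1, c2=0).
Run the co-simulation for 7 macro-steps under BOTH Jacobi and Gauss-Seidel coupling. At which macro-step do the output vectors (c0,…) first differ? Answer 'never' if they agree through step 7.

[Jacobi] macro 1: S0 reads c1=-1 → after 2×micro: -2; S1 reads c2=0 → after 1×micro: -3/2; S2 reads c1=-1 → after 1×micro: 1 ⇒ (c0=-2, c1=-3/2, c2=1)
[Jacobi] macro 2: S0 reads c1=-3/2 → after 2×micro: -3; S1 reads c2=1 → after 1×micro: -1/4; S2 reads c1=-3/2 → after 1×micro: 7/2 ⇒ (c0=-3, c1=-1/4, c2=7/2)
[Jacobi] macro 3: S0 reads c1=-1/4 → after 2×micro: -1/2; S1 reads c2=7/2 → after 1×micro: 53/8; S2 reads c1=-1/4 → after 1×micro: 29/4 ⇒ (c0=-1/2, c1=53/8, c2=29/4)
[Jacobi] macro 4: S0 reads c1=53/8 → after 2×micro: 53/4; S1 reads c2=29/4 → after 1×micro: 391/16; S2 reads c1=53/8 → after 1×micro: 63/8 ⇒ (c0=53/4, c1=391/16, c2=63/8)
[Jacobi] macro 5: S0 reads c1=391/16 → after 2×micro: 391/8; S1 reads c2=63/8 → after 1×micro: 1677/32; S2 reads c1=391/16 → after 1×micro: -139/16 ⇒ (c0=391/8, c1=1677/32, c2=-139/16)
[Jacobi] macro 6: S0 reads c1=1677/32 → after 2×micro: 1677/16; S1 reads c2=-139/16 → after 1×micro: 3919/64; S2 reads c1=1677/32 → after 1×micro: -2233/32 ⇒ (c0=1677/16, c1=3919/64, c2=-2233/32)
[Jacobi] macro 7: S0 reads c1=3919/64 → after 2×micro: 3919/32; S1 reads c2=-2233/32 → after 1×micro: -6107/128; S2 reads c1=3919/64 → after 1×micro: -12851/64 ⇒ (c0=3919/32, c1=-6107/128, c2=-12851/64)
[Gauss-Seidel] macro 1: S0 reads c1=-1 → after 2×micro: -2; S1 reads c2=0 → after 1×micro: -3/2; S2 reads c1=-3/2 → after 1×micro: 3/2 ⇒ (c0=-2, c1=-3/2, c2=3/2)
[Gauss-Seidel] macro 2: S0 reads c1=-3/2 → after 2×micro: -3; S1 reads c2=3/2 → after 1×micro: 3/4; S2 reads c1=3/4 → after 1×micro: 9/4 ⇒ (c0=-3, c1=3/4, c2=9/4)
[Gauss-Seidel] macro 3: S0 reads c1=3/4 → after 2×micro: 3/2; S1 reads c2=9/4 → after 1×micro: 45/8; S2 reads c1=45/8 → after 1×micro: -9/8 ⇒ (c0=3/2, c1=45/8, c2=-9/8)
[Gauss-Seidel] macro 4: S0 reads c1=45/8 → after 2×micro: 45/4; S1 reads c2=-9/8 → after 1×micro: 99/16; S2 reads c1=99/16 → after 1×micro: -135/16 ⇒ (c0=45/4, c1=99/16, c2=-135/16)
[Gauss-Seidel] macro 5: S0 reads c1=99/16 → after 2×micro: 99/8; S1 reads c2=-135/16 → after 1×micro: -243/32; S2 reads c1=-243/32 → after 1×micro: -297/32 ⇒ (c0=99/8, c1=-243/32, c2=-297/32)
[Gauss-Seidel] macro 6: S0 reads c1=-243/32 → after 2×micro: -243/16; S1 reads c2=-297/32 → after 1×micro: -1917/64; S2 reads c1=-1917/64 → after 1×micro: 729/64 ⇒ (c0=-243/16, c1=-1917/64, c2=729/64)
[Gauss-Seidel] macro 7: S0 reads c1=-1917/64 → after 2×micro: -1917/32; S1 reads c2=729/64 → after 1×micro: -2835/128; S2 reads c1=-2835/128 → after 1×micro: 5751/128 ⇒ (c0=-1917/32, c1=-2835/128, c2=5751/128)

first divergence at macro-step: 1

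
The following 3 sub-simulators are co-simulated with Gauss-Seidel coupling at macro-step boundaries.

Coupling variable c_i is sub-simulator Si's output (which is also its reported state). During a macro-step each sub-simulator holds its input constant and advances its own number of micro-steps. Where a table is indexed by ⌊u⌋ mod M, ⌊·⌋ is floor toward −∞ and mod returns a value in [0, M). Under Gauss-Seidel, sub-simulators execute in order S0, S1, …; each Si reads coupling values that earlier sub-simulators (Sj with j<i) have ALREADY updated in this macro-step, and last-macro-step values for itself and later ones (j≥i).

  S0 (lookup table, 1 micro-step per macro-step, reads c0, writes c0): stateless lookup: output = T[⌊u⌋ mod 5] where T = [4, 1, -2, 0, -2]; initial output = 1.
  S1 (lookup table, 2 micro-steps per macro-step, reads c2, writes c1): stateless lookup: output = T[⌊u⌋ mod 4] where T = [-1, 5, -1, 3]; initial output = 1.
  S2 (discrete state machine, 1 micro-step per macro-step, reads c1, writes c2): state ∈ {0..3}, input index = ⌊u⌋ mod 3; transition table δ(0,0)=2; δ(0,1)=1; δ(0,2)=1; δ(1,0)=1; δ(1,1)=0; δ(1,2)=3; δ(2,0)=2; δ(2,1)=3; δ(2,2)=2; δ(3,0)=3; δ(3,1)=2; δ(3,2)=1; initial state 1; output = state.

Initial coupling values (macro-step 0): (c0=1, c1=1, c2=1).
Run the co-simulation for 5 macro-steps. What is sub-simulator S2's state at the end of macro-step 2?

macro 1: S0 reads c0=1 → after 1×micro: 1; S1 reads c2=1 → after 2×micro: 5; S2 reads c1=5 → after 1×micro: 3 ⇒ (c0=1, c1=5, c2=3)
macro 2: S0 reads c0=1 → after 1×micro: 1; S1 reads c2=3 → after 2×micro: 3; S2 reads c1=3 → after 1×micro: 3 ⇒ (c0=1, c1=3, c2=3)
macro 3: S0 reads c0=1 → after 1×micro: 1; S1 reads c2=3 → after 2×micro: 3; S2 reads c1=3 → after 1×micro: 3 ⇒ (c0=1, c1=3, c2=3)
macro 4: S0 reads c0=1 → after 1×micro: 1; S1 reads c2=3 → after 2×micro: 3; S2 reads c1=3 → after 1×micro: 3 ⇒ (c0=1, c1=3, c2=3)
macro 5: S0 reads c0=1 → after 1×micro: 1; S1 reads c2=3 → after 2×micro: 3; S2 reads c1=3 → after 1×micro: 3 ⇒ (c0=1, c1=3, c2=3)

S2 state at macro-step 2 = 3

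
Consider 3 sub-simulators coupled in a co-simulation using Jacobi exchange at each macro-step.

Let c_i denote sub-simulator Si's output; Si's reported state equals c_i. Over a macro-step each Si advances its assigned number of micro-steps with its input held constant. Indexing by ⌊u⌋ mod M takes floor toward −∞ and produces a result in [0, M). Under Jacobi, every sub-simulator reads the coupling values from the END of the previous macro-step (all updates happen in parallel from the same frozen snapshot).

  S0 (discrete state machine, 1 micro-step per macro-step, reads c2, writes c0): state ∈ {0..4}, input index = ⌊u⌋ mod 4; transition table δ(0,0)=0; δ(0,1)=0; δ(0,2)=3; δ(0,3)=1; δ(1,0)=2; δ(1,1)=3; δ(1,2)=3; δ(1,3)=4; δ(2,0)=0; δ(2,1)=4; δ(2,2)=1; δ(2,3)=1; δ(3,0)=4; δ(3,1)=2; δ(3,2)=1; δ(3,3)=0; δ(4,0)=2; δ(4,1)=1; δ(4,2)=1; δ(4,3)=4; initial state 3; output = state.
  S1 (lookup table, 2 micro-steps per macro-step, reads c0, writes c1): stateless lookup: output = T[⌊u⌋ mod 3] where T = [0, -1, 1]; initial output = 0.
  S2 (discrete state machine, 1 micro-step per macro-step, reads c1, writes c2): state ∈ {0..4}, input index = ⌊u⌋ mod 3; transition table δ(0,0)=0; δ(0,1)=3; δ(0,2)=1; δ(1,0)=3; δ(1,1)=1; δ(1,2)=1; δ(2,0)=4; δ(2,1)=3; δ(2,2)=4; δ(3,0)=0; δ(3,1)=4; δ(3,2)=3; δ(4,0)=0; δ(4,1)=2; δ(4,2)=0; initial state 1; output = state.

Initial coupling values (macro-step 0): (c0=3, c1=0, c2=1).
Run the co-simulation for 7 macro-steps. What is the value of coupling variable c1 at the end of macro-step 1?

c1 at macro-step 1 = 0

macro 1: S0 reads c2=1 → after 1×micro: 2; S1 reads c0=3 → after 2×micro: 0; S2 reads c1=0 → after 1×micro: 3 ⇒ (c0=2, c1=0, c2=3)
macro 2: S0 reads c2=3 → after 1×micro: 1; S1 reads c0=2 → after 2×micro: 1; S2 reads c1=0 → after 1×micro: 0 ⇒ (c0=1, c1=1, c2=0)
macro 3: S0 reads c2=0 → after 1×micro: 2; S1 reads c0=1 → after 2×micro: -1; S2 reads c1=1 → after 1×micro: 3 ⇒ (c0=2, c1=-1, c2=3)
macro 4: S0 reads c2=3 → after 1×micro: 1; S1 reads c0=2 → after 2×micro: 1; S2 reads c1=-1 → after 1×micro: 3 ⇒ (c0=1, c1=1, c2=3)
macro 5: S0 reads c2=3 → after 1×micro: 4; S1 reads c0=1 → after 2×micro: -1; S2 reads c1=1 → after 1×micro: 4 ⇒ (c0=4, c1=-1, c2=4)
macro 6: S0 reads c2=4 → after 1×micro: 2; S1 reads c0=4 → after 2×micro: -1; S2 reads c1=-1 → after 1×micro: 0 ⇒ (c0=2, c1=-1, c2=0)
macro 7: S0 reads c2=0 → after 1×micro: 0; S1 reads c0=2 → after 2×micro: 1; S2 reads c1=-1 → after 1×micro: 1 ⇒ (c0=0, c1=1, c2=1)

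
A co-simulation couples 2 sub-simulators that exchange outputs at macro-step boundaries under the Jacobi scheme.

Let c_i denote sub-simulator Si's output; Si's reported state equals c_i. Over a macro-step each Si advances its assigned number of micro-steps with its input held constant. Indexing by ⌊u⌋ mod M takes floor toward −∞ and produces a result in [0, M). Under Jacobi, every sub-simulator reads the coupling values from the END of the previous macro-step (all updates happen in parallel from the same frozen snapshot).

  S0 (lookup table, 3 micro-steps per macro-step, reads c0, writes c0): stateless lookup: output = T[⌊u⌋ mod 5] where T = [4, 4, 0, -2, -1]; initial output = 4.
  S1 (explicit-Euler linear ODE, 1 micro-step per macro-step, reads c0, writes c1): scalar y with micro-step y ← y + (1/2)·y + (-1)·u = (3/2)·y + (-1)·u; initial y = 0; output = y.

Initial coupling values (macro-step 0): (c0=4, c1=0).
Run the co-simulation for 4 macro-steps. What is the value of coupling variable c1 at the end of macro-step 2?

macro 1: S0 reads c0=4 → after 3×micro: -1; S1 reads c0=4 → after 1×micro: -4 ⇒ (c0=-1, c1=-4)
macro 2: S0 reads c0=-1 → after 3×micro: -1; S1 reads c0=-1 → after 1×micro: -5 ⇒ (c0=-1, c1=-5)
macro 3: S0 reads c0=-1 → after 3×micro: -1; S1 reads c0=-1 → after 1×micro: -13/2 ⇒ (c0=-1, c1=-13/2)
macro 4: S0 reads c0=-1 → after 3×micro: -1; S1 reads c0=-1 → after 1×micro: -35/4 ⇒ (c0=-1, c1=-35/4)

c1 at macro-step 2 = -5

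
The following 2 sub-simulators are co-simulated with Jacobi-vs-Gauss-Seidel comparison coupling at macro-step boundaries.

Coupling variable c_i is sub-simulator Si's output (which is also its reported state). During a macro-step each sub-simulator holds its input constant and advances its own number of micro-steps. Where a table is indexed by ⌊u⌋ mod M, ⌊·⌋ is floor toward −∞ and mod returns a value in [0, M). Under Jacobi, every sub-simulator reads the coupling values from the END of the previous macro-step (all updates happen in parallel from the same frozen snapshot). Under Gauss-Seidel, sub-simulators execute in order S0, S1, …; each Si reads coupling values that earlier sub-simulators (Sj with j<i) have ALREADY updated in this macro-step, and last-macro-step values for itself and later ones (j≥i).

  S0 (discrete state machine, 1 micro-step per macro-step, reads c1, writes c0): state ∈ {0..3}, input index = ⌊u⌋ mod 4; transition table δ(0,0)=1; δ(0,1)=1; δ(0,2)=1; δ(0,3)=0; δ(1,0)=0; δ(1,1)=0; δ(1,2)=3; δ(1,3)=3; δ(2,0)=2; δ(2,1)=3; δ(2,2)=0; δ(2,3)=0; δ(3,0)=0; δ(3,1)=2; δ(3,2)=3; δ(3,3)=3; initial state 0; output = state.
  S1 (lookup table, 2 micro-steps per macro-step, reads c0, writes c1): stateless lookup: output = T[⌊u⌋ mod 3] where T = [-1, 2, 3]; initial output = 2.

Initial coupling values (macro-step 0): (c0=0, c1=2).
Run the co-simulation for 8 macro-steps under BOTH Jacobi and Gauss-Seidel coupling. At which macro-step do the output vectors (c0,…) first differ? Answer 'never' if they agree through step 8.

[Jacobi] macro 1: S0 reads c1=2 → after 1×micro: 1; S1 reads c0=0 → after 2×micro: -1 ⇒ (c0=1, c1=-1)
[Jacobi] macro 2: S0 reads c1=-1 → after 1×micro: 3; S1 reads c0=1 → after 2×micro: 2 ⇒ (c0=3, c1=2)
[Jacobi] macro 3: S0 reads c1=2 → after 1×micro: 3; S1 reads c0=3 → after 2×micro: -1 ⇒ (c0=3, c1=-1)
[Jacobi] macro 4: S0 reads c1=-1 → after 1×micro: 3; S1 reads c0=3 → after 2×micro: -1 ⇒ (c0=3, c1=-1)
[Jacobi] macro 5: S0 reads c1=-1 → after 1×micro: 3; S1 reads c0=3 → after 2×micro: -1 ⇒ (c0=3, c1=-1)
[Jacobi] macro 6: S0 reads c1=-1 → after 1×micro: 3; S1 reads c0=3 → after 2×micro: -1 ⇒ (c0=3, c1=-1)
[Jacobi] macro 7: S0 reads c1=-1 → after 1×micro: 3; S1 reads c0=3 → after 2×micro: -1 ⇒ (c0=3, c1=-1)
[Jacobi] macro 8: S0 reads c1=-1 → after 1×micro: 3; S1 reads c0=3 → after 2×micro: -1 ⇒ (c0=3, c1=-1)
[Gauss-Seidel] macro 1: S0 reads c1=2 → after 1×micro: 1; S1 reads c0=1 → after 2×micro: 2 ⇒ (c0=1, c1=2)
[Gauss-Seidel] macro 2: S0 reads c1=2 → after 1×micro: 3; S1 reads c0=3 → after 2×micro: -1 ⇒ (c0=3, c1=-1)
[Gauss-Seidel] macro 3: S0 reads c1=-1 → after 1×micro: 3; S1 reads c0=3 → after 2×micro: -1 ⇒ (c0=3, c1=-1)
[Gauss-Seidel] macro 4: S0 reads c1=-1 → after 1×micro: 3; S1 reads c0=3 → after 2×micro: -1 ⇒ (c0=3, c1=-1)
[Gauss-Seidel] macro 5: S0 reads c1=-1 → after 1×micro: 3; S1 reads c0=3 → after 2×micro: -1 ⇒ (c0=3, c1=-1)
[Gauss-Seidel] macro 6: S0 reads c1=-1 → after 1×micro: 3; S1 reads c0=3 → after 2×micro: -1 ⇒ (c0=3, c1=-1)
[Gauss-Seidel] macro 7: S0 reads c1=-1 → after 1×micro: 3; S1 reads c0=3 → after 2×micro: -1 ⇒ (c0=3, c1=-1)
[Gauss-Seidel] macro 8: S0 reads c1=-1 → after 1×micro: 3; S1 reads c0=3 → after 2×micro: -1 ⇒ (c0=3, c1=-1)

first divergence at macro-step: 1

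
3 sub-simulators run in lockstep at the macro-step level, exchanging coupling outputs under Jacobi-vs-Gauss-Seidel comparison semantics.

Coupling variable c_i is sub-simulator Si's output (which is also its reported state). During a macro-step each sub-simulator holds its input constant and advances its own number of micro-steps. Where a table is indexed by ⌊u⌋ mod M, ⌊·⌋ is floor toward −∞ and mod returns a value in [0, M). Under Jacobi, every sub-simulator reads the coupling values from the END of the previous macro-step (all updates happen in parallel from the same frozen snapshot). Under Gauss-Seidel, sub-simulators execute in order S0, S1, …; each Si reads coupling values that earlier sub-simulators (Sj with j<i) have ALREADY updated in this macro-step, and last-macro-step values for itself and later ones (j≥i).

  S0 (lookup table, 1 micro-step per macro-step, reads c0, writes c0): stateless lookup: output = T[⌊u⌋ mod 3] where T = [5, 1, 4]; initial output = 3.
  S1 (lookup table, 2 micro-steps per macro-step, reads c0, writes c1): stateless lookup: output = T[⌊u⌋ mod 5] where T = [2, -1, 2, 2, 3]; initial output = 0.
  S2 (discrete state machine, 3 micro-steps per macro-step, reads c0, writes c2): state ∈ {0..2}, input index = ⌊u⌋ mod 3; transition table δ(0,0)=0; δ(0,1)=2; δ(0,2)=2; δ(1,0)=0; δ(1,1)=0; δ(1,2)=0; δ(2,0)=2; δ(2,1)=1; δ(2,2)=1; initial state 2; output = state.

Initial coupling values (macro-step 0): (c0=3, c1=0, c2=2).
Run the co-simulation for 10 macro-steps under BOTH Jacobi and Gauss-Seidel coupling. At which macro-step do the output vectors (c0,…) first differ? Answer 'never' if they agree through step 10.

first divergence at macro-step: 2

[Jacobi] macro 1: S0 reads c0=3 → after 1×micro: 5; S1 reads c0=3 → after 2×micro: 2; S2 reads c0=3 → after 3×micro: 2 ⇒ (c0=5, c1=2, c2=2)
[Jacobi] macro 2: S0 reads c0=5 → after 1×micro: 4; S1 reads c0=5 → after 2×micro: 2; S2 reads c0=5 → after 3×micro: 2 ⇒ (c0=4, c1=2, c2=2)
[Jacobi] macro 3: S0 reads c0=4 → after 1×micro: 1; S1 reads c0=4 → after 2×micro: 3; S2 reads c0=4 → after 3×micro: 2 ⇒ (c0=1, c1=3, c2=2)
[Jacobi] macro 4: S0 reads c0=1 → after 1×micro: 1; S1 reads c0=1 → after 2×micro: -1; S2 reads c0=1 → after 3×micro: 2 ⇒ (c0=1, c1=-1, c2=2)
[Jacobi] macro 5: S0 reads c0=1 → after 1×micro: 1; S1 reads c0=1 → after 2×micro: -1; S2 reads c0=1 → after 3×micro: 2 ⇒ (c0=1, c1=-1, c2=2)
[Jacobi] macro 6: S0 reads c0=1 → after 1×micro: 1; S1 reads c0=1 → after 2×micro: -1; S2 reads c0=1 → after 3×micro: 2 ⇒ (c0=1, c1=-1, c2=2)
[Jacobi] macro 7: S0 reads c0=1 → after 1×micro: 1; S1 reads c0=1 → after 2×micro: -1; S2 reads c0=1 → after 3×micro: 2 ⇒ (c0=1, c1=-1, c2=2)
[Jacobi] macro 8: S0 reads c0=1 → after 1×micro: 1; S1 reads c0=1 → after 2×micro: -1; S2 reads c0=1 → after 3×micro: 2 ⇒ (c0=1, c1=-1, c2=2)
[Jacobi] macro 9: S0 reads c0=1 → after 1×micro: 1; S1 reads c0=1 → after 2×micro: -1; S2 reads c0=1 → after 3×micro: 2 ⇒ (c0=1, c1=-1, c2=2)
[Jacobi] macro 10: S0 reads c0=1 → after 1×micro: 1; S1 reads c0=1 → after 2×micro: -1; S2 reads c0=1 → after 3×micro: 2 ⇒ (c0=1, c1=-1, c2=2)
[Gauss-Seidel] macro 1: S0 reads c0=3 → after 1×micro: 5; S1 reads c0=5 → after 2×micro: 2; S2 reads c0=5 → after 3×micro: 2 ⇒ (c0=5, c1=2, c2=2)
[Gauss-Seidel] macro 2: S0 reads c0=5 → after 1×micro: 4; S1 reads c0=4 → after 2×micro: 3; S2 reads c0=4 → after 3×micro: 2 ⇒ (c0=4, c1=3, c2=2)
[Gauss-Seidel] macro 3: S0 reads c0=4 → after 1×micro: 1; S1 reads c0=1 → after 2×micro: -1; S2 reads c0=1 → after 3×micro: 2 ⇒ (c0=1, c1=-1, c2=2)
[Gauss-Seidel] macro 4: S0 reads c0=1 → after 1×micro: 1; S1 reads c0=1 → after 2×micro: -1; S2 reads c0=1 → after 3×micro: 2 ⇒ (c0=1, c1=-1, c2=2)
[Gauss-Seidel] macro 5: S0 reads c0=1 → after 1×micro: 1; S1 reads c0=1 → after 2×micro: -1; S2 reads c0=1 → after 3×micro: 2 ⇒ (c0=1, c1=-1, c2=2)
[Gauss-Seidel] macro 6: S0 reads c0=1 → after 1×micro: 1; S1 reads c0=1 → after 2×micro: -1; S2 reads c0=1 → after 3×micro: 2 ⇒ (c0=1, c1=-1, c2=2)
[Gauss-Seidel] macro 7: S0 reads c0=1 → after 1×micro: 1; S1 reads c0=1 → after 2×micro: -1; S2 reads c0=1 → after 3×micro: 2 ⇒ (c0=1, c1=-1, c2=2)
[Gauss-Seidel] macro 8: S0 reads c0=1 → after 1×micro: 1; S1 reads c0=1 → after 2×micro: -1; S2 reads c0=1 → after 3×micro: 2 ⇒ (c0=1, c1=-1, c2=2)
[Gauss-Seidel] macro 9: S0 reads c0=1 → after 1×micro: 1; S1 reads c0=1 → after 2×micro: -1; S2 reads c0=1 → after 3×micro: 2 ⇒ (c0=1, c1=-1, c2=2)
[Gauss-Seidel] macro 10: S0 reads c0=1 → after 1×micro: 1; S1 reads c0=1 → after 2×micro: -1; S2 reads c0=1 → after 3×micro: 2 ⇒ (c0=1, c1=-1, c2=2)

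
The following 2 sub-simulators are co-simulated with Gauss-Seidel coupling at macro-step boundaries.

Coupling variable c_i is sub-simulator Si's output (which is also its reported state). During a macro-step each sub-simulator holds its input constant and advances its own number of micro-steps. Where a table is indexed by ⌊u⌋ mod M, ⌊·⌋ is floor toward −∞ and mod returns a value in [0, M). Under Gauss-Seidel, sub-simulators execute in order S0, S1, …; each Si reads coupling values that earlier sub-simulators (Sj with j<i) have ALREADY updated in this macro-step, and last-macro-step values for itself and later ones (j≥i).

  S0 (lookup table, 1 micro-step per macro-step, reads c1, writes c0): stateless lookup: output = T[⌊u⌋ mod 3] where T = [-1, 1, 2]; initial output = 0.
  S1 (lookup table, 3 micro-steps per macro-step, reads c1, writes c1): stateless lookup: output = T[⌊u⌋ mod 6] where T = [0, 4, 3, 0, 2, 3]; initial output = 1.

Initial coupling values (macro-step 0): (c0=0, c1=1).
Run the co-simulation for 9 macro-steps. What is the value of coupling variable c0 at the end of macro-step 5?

c0 at macro-step 5 = -1

macro 1: S0 reads c1=1 → after 1×micro: 1; S1 reads c1=1 → after 3×micro: 4 ⇒ (c0=1, c1=4)
macro 2: S0 reads c1=4 → after 1×micro: 1; S1 reads c1=4 → after 3×micro: 2 ⇒ (c0=1, c1=2)
macro 3: S0 reads c1=2 → after 1×micro: 2; S1 reads c1=2 → after 3×micro: 3 ⇒ (c0=2, c1=3)
macro 4: S0 reads c1=3 → after 1×micro: -1; S1 reads c1=3 → after 3×micro: 0 ⇒ (c0=-1, c1=0)
macro 5: S0 reads c1=0 → after 1×micro: -1; S1 reads c1=0 → after 3×micro: 0 ⇒ (c0=-1, c1=0)
macro 6: S0 reads c1=0 → after 1×micro: -1; S1 reads c1=0 → after 3×micro: 0 ⇒ (c0=-1, c1=0)
macro 7: S0 reads c1=0 → after 1×micro: -1; S1 reads c1=0 → after 3×micro: 0 ⇒ (c0=-1, c1=0)
macro 8: S0 reads c1=0 → after 1×micro: -1; S1 reads c1=0 → after 3×micro: 0 ⇒ (c0=-1, c1=0)
macro 9: S0 reads c1=0 → after 1×micro: -1; S1 reads c1=0 → after 3×micro: 0 ⇒ (c0=-1, c1=0)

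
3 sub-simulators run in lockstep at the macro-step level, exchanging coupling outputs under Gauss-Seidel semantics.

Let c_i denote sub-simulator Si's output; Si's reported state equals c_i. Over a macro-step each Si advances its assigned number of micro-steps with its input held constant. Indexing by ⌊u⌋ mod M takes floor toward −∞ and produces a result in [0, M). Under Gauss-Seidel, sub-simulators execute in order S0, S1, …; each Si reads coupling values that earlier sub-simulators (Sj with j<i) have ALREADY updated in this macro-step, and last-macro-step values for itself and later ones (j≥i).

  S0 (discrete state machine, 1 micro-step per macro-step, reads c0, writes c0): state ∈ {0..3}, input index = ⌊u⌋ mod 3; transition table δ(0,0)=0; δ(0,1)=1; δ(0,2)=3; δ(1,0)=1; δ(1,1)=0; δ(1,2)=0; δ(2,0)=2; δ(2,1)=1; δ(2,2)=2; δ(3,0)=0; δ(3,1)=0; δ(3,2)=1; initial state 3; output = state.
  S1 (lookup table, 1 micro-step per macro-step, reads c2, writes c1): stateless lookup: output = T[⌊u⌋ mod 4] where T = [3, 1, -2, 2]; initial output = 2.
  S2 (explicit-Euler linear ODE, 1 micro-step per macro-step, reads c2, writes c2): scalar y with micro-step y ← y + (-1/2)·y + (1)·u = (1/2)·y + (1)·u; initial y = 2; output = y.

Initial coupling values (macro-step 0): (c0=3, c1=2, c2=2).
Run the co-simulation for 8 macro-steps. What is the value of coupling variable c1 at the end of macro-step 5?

c1 at macro-step 5 = -2

macro 1: S0 reads c0=3 → after 1×micro: 0; S1 reads c2=2 → after 1×micro: -2; S2 reads c2=2 → after 1×micro: 3 ⇒ (c0=0, c1=-2, c2=3)
macro 2: S0 reads c0=0 → after 1×micro: 0; S1 reads c2=3 → after 1×micro: 2; S2 reads c2=3 → after 1×micro: 9/2 ⇒ (c0=0, c1=2, c2=9/2)
macro 3: S0 reads c0=0 → after 1×micro: 0; S1 reads c2=9/2 → after 1×micro: 3; S2 reads c2=9/2 → after 1×micro: 27/4 ⇒ (c0=0, c1=3, c2=27/4)
macro 4: S0 reads c0=0 → after 1×micro: 0; S1 reads c2=27/4 → after 1×micro: -2; S2 reads c2=27/4 → after 1×micro: 81/8 ⇒ (c0=0, c1=-2, c2=81/8)
macro 5: S0 reads c0=0 → after 1×micro: 0; S1 reads c2=81/8 → after 1×micro: -2; S2 reads c2=81/8 → after 1×micro: 243/16 ⇒ (c0=0, c1=-2, c2=243/16)
macro 6: S0 reads c0=0 → after 1×micro: 0; S1 reads c2=243/16 → after 1×micro: 2; S2 reads c2=243/16 → after 1×micro: 729/32 ⇒ (c0=0, c1=2, c2=729/32)
macro 7: S0 reads c0=0 → after 1×micro: 0; S1 reads c2=729/32 → after 1×micro: -2; S2 reads c2=729/32 → after 1×micro: 2187/64 ⇒ (c0=0, c1=-2, c2=2187/64)
macro 8: S0 reads c0=0 → after 1×micro: 0; S1 reads c2=2187/64 → after 1×micro: -2; S2 reads c2=2187/64 → after 1×micro: 6561/128 ⇒ (c0=0, c1=-2, c2=6561/128)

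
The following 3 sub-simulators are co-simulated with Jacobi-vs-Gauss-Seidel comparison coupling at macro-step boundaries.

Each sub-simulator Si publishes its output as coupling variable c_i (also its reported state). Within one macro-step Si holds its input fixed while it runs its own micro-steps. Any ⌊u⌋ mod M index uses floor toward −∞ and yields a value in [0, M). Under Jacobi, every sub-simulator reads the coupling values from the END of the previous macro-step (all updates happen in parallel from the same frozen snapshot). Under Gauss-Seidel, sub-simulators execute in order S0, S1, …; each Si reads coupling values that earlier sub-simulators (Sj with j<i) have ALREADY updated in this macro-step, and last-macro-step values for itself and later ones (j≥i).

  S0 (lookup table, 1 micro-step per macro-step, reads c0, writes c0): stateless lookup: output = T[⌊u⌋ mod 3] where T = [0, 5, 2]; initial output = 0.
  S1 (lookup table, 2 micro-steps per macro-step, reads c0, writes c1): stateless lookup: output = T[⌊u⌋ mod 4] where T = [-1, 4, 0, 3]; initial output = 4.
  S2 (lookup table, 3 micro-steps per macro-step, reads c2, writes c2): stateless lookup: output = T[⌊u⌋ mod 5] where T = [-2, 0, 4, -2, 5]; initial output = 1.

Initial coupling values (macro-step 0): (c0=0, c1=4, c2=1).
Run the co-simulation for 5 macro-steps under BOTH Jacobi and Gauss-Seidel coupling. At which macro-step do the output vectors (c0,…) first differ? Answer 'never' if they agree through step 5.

[Jacobi] macro 1: S0 reads c0=0 → after 1×micro: 0; S1 reads c0=0 → after 2×micro: -1; S2 reads c2=1 → after 3×micro: 0 ⇒ (c0=0, c1=-1, c2=0)
[Jacobi] macro 2: S0 reads c0=0 → after 1×micro: 0; S1 reads c0=0 → after 2×micro: -1; S2 reads c2=0 → after 3×micro: -2 ⇒ (c0=0, c1=-1, c2=-2)
[Jacobi] macro 3: S0 reads c0=0 → after 1×micro: 0; S1 reads c0=0 → after 2×micro: -1; S2 reads c2=-2 → after 3×micro: -2 ⇒ (c0=0, c1=-1, c2=-2)
[Jacobi] macro 4: S0 reads c0=0 → after 1×micro: 0; S1 reads c0=0 → after 2×micro: -1; S2 reads c2=-2 → after 3×micro: -2 ⇒ (c0=0, c1=-1, c2=-2)
[Jacobi] macro 5: S0 reads c0=0 → after 1×micro: 0; S1 reads c0=0 → after 2×micro: -1; S2 reads c2=-2 → after 3×micro: -2 ⇒ (c0=0, c1=-1, c2=-2)
[Gauss-Seidel] macro 1: S0 reads c0=0 → after 1×micro: 0; S1 reads c0=0 → after 2×micro: -1; S2 reads c2=1 → after 3×micro: 0 ⇒ (c0=0, c1=-1, c2=0)
[Gauss-Seidel] macro 2: S0 reads c0=0 → after 1×micro: 0; S1 reads c0=0 → after 2×micro: -1; S2 reads c2=0 → after 3×micro: -2 ⇒ (c0=0, c1=-1, c2=-2)
[Gauss-Seidel] macro 3: S0 reads c0=0 → after 1×micro: 0; S1 reads c0=0 → after 2×micro: -1; S2 reads c2=-2 → after 3×micro: -2 ⇒ (c0=0, c1=-1, c2=-2)
[Gauss-Seidel] macro 4: S0 reads c0=0 → after 1×micro: 0; S1 reads c0=0 → after 2×micro: -1; S2 reads c2=-2 → after 3×micro: -2 ⇒ (c0=0, c1=-1, c2=-2)
[Gauss-Seidel] macro 5: S0 reads c0=0 → after 1×micro: 0; S1 reads c0=0 → after 2×micro: -1; S2 reads c2=-2 → after 3×micro: -2 ⇒ (c0=0, c1=-1, c2=-2)

first divergence at macro-step: never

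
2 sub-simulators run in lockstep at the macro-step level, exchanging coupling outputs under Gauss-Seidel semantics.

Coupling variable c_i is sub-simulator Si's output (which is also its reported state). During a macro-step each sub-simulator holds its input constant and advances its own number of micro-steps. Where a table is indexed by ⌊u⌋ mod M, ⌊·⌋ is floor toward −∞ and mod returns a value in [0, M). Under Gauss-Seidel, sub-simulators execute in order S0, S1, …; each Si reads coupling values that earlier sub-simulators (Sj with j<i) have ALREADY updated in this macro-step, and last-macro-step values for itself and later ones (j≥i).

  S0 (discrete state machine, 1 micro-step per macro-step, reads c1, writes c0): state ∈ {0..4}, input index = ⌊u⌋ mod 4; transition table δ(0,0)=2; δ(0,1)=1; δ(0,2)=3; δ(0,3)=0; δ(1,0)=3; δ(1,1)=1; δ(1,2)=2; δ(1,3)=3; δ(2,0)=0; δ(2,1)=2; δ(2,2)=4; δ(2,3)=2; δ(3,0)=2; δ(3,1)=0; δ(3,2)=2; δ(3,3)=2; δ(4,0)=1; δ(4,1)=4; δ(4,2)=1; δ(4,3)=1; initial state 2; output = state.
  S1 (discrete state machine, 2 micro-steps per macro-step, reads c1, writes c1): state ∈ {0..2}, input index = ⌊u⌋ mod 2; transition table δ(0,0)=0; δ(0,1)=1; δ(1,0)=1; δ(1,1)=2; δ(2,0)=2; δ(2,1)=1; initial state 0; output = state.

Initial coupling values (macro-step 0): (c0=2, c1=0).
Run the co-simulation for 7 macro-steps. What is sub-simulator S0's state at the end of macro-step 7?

S0 state at macro-step 7 = 0

macro 1: S0 reads c1=0 → after 1×micro: 0; S1 reads c1=0 → after 2×micro: 0 ⇒ (c0=0, c1=0)
macro 2: S0 reads c1=0 → after 1×micro: 2; S1 reads c1=0 → after 2×micro: 0 ⇒ (c0=2, c1=0)
macro 3: S0 reads c1=0 → after 1×micro: 0; S1 reads c1=0 → after 2×micro: 0 ⇒ (c0=0, c1=0)
macro 4: S0 reads c1=0 → after 1×micro: 2; S1 reads c1=0 → after 2×micro: 0 ⇒ (c0=2, c1=0)
macro 5: S0 reads c1=0 → after 1×micro: 0; S1 reads c1=0 → after 2×micro: 0 ⇒ (c0=0, c1=0)
macro 6: S0 reads c1=0 → after 1×micro: 2; S1 reads c1=0 → after 2×micro: 0 ⇒ (c0=2, c1=0)
macro 7: S0 reads c1=0 → after 1×micro: 0; S1 reads c1=0 → after 2×micro: 0 ⇒ (c0=0, c1=0)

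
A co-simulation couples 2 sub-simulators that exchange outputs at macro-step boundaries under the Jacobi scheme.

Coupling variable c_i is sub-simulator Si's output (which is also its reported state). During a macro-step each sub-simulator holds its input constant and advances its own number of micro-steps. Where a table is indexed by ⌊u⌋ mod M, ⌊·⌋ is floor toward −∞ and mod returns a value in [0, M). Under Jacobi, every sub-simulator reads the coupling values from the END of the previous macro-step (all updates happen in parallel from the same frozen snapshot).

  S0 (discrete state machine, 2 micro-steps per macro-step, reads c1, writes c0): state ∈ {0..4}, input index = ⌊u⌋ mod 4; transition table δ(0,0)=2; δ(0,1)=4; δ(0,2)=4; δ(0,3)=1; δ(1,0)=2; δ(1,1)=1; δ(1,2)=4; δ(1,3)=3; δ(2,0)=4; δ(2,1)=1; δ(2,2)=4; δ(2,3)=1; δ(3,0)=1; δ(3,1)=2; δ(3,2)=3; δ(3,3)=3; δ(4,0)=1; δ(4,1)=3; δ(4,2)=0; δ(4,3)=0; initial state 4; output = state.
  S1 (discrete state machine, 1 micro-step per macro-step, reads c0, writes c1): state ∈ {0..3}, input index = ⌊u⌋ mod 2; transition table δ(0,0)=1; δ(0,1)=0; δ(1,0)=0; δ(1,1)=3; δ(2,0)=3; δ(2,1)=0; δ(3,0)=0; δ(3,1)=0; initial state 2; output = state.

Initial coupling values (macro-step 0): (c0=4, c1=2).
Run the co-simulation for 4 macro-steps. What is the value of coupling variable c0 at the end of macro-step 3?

macro 1: S0 reads c1=2 → after 2×micro: 4; S1 reads c0=4 → after 1×micro: 3 ⇒ (c0=4, c1=3)
macro 2: S0 reads c1=3 → after 2×micro: 1; S1 reads c0=4 → after 1×micro: 0 ⇒ (c0=1, c1=0)
macro 3: S0 reads c1=0 → after 2×micro: 4; S1 reads c0=1 → after 1×micro: 0 ⇒ (c0=4, c1=0)
macro 4: S0 reads c1=0 → after 2×micro: 2; S1 reads c0=4 → after 1×micro: 1 ⇒ (c0=2, c1=1)

c0 at macro-step 3 = 4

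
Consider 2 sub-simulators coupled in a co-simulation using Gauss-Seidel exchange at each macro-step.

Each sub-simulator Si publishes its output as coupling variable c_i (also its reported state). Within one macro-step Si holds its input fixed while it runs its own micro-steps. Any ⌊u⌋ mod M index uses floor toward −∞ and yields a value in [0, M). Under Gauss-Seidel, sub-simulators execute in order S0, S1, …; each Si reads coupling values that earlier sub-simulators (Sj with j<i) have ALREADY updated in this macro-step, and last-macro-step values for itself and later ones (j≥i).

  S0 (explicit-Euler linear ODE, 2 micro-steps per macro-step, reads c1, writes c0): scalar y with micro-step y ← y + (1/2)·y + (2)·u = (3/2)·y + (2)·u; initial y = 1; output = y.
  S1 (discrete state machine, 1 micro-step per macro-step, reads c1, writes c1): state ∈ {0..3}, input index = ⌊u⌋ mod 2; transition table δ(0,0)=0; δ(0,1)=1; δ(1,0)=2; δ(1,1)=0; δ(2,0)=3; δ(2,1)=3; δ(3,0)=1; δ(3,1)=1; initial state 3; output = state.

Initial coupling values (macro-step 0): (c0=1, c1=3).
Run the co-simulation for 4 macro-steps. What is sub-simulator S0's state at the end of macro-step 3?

macro 1: S0 reads c1=3 → after 2×micro: 69/4; S1 reads c1=3 → after 1×micro: 1 ⇒ (c0=69/4, c1=1)
macro 2: S0 reads c1=1 → after 2×micro: 701/16; S1 reads c1=1 → after 1×micro: 0 ⇒ (c0=701/16, c1=0)
macro 3: S0 reads c1=0 → after 2×micro: 6309/64; S1 reads c1=0 → after 1×micro: 0 ⇒ (c0=6309/64, c1=0)
macro 4: S0 reads c1=0 → after 2×micro: 56781/256; S1 reads c1=0 → after 1×micro: 0 ⇒ (c0=56781/256, c1=0)

S0 state at macro-step 3 = 6309/64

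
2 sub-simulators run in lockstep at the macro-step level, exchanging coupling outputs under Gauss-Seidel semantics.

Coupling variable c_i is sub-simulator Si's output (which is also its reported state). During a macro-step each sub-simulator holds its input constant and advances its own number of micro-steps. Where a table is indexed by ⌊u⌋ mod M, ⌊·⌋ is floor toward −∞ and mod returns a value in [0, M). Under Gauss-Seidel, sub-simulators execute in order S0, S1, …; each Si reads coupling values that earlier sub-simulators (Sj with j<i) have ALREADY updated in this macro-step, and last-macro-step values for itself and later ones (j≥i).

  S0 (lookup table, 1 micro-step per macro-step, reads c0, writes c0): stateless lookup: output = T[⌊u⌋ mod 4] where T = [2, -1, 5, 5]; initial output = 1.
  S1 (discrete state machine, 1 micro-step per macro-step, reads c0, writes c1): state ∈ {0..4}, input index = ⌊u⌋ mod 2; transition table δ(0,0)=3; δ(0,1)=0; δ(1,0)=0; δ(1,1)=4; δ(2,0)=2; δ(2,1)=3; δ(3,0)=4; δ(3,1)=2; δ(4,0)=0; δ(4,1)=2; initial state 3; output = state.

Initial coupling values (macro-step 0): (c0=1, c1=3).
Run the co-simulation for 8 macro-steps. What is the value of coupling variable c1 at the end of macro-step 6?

c1 at macro-step 6 = 3

macro 1: S0 reads c0=1 → after 1×micro: -1; S1 reads c0=-1 → after 1×micro: 2 ⇒ (c0=-1, c1=2)
macro 2: S0 reads c0=-1 → after 1×micro: 5; S1 reads c0=5 → after 1×micro: 3 ⇒ (c0=5, c1=3)
macro 3: S0 reads c0=5 → after 1×micro: -1; S1 reads c0=-1 → after 1×micro: 2 ⇒ (c0=-1, c1=2)
macro 4: S0 reads c0=-1 → after 1×micro: 5; S1 reads c0=5 → after 1×micro: 3 ⇒ (c0=5, c1=3)
macro 5: S0 reads c0=5 → after 1×micro: -1; S1 reads c0=-1 → after 1×micro: 2 ⇒ (c0=-1, c1=2)
macro 6: S0 reads c0=-1 → after 1×micro: 5; S1 reads c0=5 → after 1×micro: 3 ⇒ (c0=5, c1=3)
macro 7: S0 reads c0=5 → after 1×micro: -1; S1 reads c0=-1 → after 1×micro: 2 ⇒ (c0=-1, c1=2)
macro 8: S0 reads c0=-1 → after 1×micro: 5; S1 reads c0=5 → after 1×micro: 3 ⇒ (c0=5, c1=3)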